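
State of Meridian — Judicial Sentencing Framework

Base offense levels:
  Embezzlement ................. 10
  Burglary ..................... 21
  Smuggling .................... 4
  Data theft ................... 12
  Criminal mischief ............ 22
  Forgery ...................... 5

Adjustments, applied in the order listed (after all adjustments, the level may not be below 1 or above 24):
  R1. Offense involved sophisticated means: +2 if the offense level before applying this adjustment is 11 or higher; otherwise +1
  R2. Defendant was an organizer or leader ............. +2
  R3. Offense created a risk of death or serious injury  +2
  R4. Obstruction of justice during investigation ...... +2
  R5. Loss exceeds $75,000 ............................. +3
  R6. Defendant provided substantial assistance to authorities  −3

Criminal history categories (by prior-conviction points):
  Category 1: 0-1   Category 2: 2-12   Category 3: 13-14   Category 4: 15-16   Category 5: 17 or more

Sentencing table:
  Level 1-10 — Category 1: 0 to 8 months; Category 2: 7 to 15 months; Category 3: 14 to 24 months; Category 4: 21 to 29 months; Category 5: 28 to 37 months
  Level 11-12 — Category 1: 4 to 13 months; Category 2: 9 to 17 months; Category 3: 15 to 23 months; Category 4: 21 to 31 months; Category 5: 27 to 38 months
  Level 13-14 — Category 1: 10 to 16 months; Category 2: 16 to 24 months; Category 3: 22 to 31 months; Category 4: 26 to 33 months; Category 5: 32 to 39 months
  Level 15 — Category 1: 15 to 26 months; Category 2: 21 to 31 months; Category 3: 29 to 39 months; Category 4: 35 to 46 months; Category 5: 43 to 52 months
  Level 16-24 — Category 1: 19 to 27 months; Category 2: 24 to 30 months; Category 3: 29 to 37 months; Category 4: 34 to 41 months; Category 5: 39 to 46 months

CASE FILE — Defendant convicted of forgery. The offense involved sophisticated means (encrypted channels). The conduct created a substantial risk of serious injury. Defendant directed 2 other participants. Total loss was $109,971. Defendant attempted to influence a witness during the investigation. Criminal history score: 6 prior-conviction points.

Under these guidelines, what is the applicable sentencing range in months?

Base offense level for forgery: 5.
R1 applies (level before this adjustment is 5 < 11, so +1): 5 + 1 = 6.
R2 applies: 6 + 2 = 8.
R3 applies: 8 + 2 = 10.
R4 applies: 10 + 2 = 12.
R5 applies: 12 + 3 = 15.
Final offense level: 15.
Criminal history: 6 prior points → Category 2 (2-12).
Level 15 falls in the 15 band.
Grid: Level 15 × Category 2 = 21-31 months.

21-31 months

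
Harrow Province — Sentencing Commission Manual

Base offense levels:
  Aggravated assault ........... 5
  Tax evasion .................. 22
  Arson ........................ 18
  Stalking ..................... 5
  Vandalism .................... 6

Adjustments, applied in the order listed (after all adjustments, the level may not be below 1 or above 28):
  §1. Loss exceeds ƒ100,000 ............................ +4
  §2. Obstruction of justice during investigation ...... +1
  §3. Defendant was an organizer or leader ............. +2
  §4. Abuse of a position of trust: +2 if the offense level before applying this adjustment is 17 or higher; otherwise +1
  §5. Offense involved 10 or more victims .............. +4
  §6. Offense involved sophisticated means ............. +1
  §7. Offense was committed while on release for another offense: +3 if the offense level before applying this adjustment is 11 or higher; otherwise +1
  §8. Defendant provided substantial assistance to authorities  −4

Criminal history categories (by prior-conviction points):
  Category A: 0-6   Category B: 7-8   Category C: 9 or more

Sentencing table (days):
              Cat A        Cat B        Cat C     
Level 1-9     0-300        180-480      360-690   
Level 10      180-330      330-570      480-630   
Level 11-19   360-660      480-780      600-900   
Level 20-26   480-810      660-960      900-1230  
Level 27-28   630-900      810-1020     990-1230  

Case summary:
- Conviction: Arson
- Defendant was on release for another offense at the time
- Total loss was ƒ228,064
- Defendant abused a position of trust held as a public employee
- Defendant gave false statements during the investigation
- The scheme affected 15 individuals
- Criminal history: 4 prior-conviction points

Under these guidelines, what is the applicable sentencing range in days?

630-900 days

Base offense level for arson: 18.
§1 applies: 18 + 4 = 22.
§2 applies: 22 + 1 = 23.
§4 applies (level before this adjustment is 23 ≥ 17, so +2): 23 + 2 = 25.
§5 applies: 25 + 4 = 29.
§7 applies (level before this adjustment is 29 ≥ 11, so +3): 29 + 3 = 32.
§8 does not apply.
Level 32 exceeds the maximum of 28; capped at 28.
Final offense level: 28.
Criminal history: 4 prior points → Category A (0-6).
Level 28 falls in the 27-28 band.
Grid: Level 27-28 × Category A = 630-900 days.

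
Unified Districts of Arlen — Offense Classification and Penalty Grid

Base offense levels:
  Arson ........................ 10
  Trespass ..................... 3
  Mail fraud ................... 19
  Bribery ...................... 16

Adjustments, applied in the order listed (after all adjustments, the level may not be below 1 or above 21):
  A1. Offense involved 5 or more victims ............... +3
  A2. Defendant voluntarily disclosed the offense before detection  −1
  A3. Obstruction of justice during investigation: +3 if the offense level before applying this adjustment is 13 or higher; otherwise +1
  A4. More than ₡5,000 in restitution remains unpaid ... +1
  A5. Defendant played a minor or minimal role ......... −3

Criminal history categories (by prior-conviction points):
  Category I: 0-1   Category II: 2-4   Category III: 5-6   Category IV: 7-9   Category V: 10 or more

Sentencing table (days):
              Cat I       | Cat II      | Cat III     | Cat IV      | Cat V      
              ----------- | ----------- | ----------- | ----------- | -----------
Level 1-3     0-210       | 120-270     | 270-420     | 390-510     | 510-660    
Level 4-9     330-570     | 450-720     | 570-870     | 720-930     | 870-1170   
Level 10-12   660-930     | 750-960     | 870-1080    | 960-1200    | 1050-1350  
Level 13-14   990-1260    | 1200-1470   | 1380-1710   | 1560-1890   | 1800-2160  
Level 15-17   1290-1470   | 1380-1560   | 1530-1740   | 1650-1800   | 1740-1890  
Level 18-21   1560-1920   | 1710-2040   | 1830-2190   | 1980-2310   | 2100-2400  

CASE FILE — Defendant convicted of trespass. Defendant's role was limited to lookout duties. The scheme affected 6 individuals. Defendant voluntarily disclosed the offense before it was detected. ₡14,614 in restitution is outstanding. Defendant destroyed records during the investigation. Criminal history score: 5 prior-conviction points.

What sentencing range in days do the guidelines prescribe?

570-870 days

Base offense level for trespass: 3.
A1 applies: 3 + 3 = 6.
A2 applies: 6 − 1 = 5.
A3 applies (level before this adjustment is 5 < 13, so +1): 5 + 1 = 6.
A4 applies: 6 + 1 = 7.
A5 applies: 7 − 3 = 4.
Final offense level: 4.
Criminal history: 5 prior points → Category III (5-6).
Level 4 falls in the 4-9 band.
Grid: Level 4-9 × Category III = 570-870 days.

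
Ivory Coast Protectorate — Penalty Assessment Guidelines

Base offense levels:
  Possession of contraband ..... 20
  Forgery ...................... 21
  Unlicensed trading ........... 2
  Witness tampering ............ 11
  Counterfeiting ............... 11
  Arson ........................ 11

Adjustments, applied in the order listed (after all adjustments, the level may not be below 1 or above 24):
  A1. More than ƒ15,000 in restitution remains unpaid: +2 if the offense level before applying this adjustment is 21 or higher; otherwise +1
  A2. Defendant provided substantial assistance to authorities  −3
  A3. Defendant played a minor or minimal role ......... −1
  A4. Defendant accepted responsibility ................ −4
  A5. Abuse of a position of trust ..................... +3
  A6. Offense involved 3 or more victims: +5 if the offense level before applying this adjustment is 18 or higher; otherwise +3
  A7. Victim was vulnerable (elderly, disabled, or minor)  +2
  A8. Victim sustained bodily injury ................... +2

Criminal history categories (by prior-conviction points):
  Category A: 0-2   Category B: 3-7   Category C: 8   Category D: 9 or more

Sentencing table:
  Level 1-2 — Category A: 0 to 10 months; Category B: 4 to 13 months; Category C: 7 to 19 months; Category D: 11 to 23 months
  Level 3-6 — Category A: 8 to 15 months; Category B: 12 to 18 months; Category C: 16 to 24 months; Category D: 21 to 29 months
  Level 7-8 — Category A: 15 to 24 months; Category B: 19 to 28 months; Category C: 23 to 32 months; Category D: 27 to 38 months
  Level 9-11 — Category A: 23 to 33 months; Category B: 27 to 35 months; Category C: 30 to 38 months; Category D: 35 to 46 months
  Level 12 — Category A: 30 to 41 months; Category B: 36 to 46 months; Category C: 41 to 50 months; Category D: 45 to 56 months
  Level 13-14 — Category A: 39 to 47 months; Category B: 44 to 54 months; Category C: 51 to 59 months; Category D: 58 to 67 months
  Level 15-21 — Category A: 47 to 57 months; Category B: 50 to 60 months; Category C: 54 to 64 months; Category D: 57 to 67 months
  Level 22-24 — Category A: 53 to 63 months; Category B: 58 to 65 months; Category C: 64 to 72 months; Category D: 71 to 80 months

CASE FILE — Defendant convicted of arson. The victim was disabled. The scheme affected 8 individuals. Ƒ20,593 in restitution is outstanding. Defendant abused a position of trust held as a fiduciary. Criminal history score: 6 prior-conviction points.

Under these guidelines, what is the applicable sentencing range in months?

50-60 months

Base offense level for arson: 11.
A1 applies (level before this adjustment is 11 < 21, so +1): 11 + 1 = 12.
A4 does not apply.
A5 applies: 12 + 3 = 15.
A6 applies (level before this adjustment is 15 < 18, so +3): 15 + 3 = 18.
A7 applies: 18 + 2 = 20.
A8 does not apply.
Final offense level: 20.
Criminal history: 6 prior points → Category B (3-7).
Level 20 falls in the 15-21 band.
Grid: Level 15-21 × Category B = 50-60 months.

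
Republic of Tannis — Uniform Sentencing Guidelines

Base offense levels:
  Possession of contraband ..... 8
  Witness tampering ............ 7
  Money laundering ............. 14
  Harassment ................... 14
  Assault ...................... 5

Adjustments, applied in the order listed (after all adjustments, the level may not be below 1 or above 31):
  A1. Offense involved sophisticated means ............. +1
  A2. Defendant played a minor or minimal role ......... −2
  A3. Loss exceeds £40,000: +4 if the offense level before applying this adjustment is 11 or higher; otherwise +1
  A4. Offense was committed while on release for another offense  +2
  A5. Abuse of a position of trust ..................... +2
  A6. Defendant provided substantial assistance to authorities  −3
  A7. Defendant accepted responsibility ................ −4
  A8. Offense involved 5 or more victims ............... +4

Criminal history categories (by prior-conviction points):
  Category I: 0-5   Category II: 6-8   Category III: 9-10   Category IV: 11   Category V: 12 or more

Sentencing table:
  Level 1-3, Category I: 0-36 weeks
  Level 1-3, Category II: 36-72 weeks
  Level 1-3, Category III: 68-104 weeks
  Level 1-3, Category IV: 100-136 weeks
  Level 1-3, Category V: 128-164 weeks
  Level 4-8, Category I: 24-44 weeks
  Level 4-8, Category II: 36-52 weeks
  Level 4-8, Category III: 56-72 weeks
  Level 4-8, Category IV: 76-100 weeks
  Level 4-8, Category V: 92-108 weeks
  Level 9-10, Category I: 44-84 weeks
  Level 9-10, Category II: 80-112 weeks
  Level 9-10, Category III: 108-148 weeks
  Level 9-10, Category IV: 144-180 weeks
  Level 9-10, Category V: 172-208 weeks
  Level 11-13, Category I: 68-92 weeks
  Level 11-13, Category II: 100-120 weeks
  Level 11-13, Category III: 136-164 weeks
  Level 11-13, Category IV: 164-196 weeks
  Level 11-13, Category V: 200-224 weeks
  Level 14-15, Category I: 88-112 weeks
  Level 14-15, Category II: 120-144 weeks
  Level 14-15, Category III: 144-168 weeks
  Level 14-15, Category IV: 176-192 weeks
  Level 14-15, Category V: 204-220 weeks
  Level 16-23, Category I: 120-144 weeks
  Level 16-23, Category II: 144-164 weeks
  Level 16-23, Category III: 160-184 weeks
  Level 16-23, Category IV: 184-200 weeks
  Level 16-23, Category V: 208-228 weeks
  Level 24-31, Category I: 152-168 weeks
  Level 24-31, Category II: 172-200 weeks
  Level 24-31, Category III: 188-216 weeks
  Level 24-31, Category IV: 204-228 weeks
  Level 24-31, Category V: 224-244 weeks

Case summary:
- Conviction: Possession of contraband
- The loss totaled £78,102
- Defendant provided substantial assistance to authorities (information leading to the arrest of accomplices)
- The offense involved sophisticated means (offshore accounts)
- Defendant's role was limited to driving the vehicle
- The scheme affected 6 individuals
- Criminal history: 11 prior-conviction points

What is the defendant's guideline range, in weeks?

Base offense level for possession of contraband: 8.
A1 applies: 8 + 1 = 9.
A2 applies: 9 − 2 = 7.
A3 applies (level before this adjustment is 7 < 11, so +1): 7 + 1 = 8.
A6 applies: 8 − 3 = 5.
A7 does not apply.
A8 applies: 5 + 4 = 9.
Final offense level: 9.
Criminal history: 11 prior points → Category IV (11).
Level 9 falls in the 9-10 band.
Grid: Level 9-10 × Category IV = 144-180 weeks.

144-180 weeks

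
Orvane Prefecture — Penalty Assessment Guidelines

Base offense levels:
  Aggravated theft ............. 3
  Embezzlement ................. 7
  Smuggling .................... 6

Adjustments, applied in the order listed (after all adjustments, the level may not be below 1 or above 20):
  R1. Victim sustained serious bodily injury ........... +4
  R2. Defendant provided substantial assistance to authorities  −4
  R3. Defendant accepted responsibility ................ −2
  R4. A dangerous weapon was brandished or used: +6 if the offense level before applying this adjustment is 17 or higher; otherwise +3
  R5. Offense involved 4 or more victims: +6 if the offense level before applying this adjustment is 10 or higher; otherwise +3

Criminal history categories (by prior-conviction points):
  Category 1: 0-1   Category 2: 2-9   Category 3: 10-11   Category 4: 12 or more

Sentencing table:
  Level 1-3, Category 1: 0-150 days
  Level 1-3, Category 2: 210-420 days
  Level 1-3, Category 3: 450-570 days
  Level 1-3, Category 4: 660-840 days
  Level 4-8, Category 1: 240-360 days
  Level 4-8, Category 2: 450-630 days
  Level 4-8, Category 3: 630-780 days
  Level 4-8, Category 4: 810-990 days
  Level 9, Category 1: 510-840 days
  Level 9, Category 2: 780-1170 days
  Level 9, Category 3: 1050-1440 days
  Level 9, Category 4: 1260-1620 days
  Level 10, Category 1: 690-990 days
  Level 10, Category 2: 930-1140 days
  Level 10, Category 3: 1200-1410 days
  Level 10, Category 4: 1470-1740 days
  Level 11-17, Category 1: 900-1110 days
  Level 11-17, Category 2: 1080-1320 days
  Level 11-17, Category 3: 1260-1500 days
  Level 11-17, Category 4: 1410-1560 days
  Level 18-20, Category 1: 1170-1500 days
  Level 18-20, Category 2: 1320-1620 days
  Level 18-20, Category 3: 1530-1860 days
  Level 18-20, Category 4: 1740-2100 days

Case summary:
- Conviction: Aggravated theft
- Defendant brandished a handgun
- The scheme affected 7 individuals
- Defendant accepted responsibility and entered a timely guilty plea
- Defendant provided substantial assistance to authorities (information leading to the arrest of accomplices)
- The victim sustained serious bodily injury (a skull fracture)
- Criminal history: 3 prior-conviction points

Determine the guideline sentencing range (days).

450-630 days

Base offense level for aggravated theft: 3.
R1 applies: 3 + 4 = 7.
R2 applies: 7 − 4 = 3.
R3 applies: 3 − 2 = 1.
R4 applies (level before this adjustment is 1 < 17, so +3): 1 + 3 = 4.
R5 applies (level before this adjustment is 4 < 10, so +3): 4 + 3 = 7.
Final offense level: 7.
Criminal history: 3 prior points → Category 2 (2-9).
Level 7 falls in the 4-8 band.
Grid: Level 4-8 × Category 2 = 450-630 days.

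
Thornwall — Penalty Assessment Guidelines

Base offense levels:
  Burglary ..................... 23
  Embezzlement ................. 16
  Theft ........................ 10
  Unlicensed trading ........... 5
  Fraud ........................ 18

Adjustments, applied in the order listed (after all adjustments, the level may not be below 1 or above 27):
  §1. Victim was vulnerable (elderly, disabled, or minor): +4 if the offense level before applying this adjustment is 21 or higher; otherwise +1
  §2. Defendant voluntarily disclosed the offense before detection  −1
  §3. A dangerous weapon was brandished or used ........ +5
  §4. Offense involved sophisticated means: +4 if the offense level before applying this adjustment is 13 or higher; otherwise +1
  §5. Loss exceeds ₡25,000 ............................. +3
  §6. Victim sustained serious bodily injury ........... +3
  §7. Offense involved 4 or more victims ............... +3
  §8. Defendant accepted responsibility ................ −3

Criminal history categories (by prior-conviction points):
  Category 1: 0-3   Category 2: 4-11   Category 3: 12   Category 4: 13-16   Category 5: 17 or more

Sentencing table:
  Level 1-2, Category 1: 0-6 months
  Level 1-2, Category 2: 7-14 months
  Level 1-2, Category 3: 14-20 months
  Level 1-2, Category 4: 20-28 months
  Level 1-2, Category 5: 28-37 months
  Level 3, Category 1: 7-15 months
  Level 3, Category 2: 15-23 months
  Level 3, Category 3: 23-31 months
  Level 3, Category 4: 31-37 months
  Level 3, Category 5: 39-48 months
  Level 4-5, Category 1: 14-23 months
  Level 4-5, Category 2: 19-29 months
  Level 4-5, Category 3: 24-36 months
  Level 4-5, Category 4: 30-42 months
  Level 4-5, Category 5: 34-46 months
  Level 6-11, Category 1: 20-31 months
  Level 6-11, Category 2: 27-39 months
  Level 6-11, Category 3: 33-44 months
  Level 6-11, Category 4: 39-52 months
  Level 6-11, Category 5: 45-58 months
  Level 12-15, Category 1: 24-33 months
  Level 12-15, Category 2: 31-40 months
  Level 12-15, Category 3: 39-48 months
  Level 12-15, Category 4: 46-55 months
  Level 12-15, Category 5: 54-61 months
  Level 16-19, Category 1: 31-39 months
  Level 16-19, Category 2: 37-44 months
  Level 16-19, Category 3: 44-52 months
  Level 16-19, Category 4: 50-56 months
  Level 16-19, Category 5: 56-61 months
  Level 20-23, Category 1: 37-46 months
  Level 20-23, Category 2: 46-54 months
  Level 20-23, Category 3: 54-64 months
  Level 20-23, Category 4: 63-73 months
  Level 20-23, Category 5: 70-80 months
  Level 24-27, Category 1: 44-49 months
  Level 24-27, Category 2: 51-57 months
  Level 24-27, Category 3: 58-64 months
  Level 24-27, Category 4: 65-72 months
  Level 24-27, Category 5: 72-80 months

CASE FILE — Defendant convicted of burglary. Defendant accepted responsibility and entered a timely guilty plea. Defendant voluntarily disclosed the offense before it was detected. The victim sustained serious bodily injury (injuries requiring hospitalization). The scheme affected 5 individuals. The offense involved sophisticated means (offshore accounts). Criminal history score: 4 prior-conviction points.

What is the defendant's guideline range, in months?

Base offense level for burglary: 23.
§1 does not apply.
§2 applies: 23 − 1 = 22.
§4 applies (level before this adjustment is 22 ≥ 13, so +4): 22 + 4 = 26.
§6 applies: 26 + 3 = 29.
§7 applies: 29 + 3 = 32.
§8 applies: 32 − 3 = 29.
Level 29 exceeds the maximum of 27; capped at 27.
Final offense level: 27.
Criminal history: 4 prior points → Category 2 (4-11).
Level 27 falls in the 24-27 band.
Grid: Level 24-27 × Category 2 = 51-57 months.

51-57 months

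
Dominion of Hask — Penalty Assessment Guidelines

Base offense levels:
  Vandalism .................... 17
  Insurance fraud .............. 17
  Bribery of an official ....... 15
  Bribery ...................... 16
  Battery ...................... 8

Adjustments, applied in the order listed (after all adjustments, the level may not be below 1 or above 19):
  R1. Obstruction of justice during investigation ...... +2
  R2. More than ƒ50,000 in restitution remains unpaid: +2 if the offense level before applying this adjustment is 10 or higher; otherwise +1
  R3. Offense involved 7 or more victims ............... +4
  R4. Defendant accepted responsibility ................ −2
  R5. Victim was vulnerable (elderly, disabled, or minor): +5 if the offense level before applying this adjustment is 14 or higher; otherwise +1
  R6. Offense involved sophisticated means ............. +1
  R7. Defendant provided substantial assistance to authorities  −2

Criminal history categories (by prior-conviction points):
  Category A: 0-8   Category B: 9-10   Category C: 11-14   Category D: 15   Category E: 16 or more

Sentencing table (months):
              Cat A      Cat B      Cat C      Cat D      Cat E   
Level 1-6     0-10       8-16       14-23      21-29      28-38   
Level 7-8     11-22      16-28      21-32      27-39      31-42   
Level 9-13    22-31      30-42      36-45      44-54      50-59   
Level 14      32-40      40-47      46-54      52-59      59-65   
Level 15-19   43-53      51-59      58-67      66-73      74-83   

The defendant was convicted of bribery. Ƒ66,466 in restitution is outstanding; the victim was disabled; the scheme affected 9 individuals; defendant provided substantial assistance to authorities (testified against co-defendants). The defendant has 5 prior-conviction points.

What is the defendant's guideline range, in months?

43-53 months

Base offense level for bribery: 16.
R1 does not apply.
R2 applies (level before this adjustment is 16 ≥ 10, so +2): 16 + 2 = 18.
R3 applies: 18 + 4 = 22.
R4 does not apply.
R5 applies (level before this adjustment is 22 ≥ 14, so +5): 22 + 5 = 27.
R6 does not apply.
R7 applies: 27 − 2 = 25.
Level 25 exceeds the maximum of 19; capped at 19.
Final offense level: 19.
Criminal history: 5 prior points → Category A (0-8).
Level 19 falls in the 15-19 band.
Grid: Level 15-19 × Category A = 43-53 months.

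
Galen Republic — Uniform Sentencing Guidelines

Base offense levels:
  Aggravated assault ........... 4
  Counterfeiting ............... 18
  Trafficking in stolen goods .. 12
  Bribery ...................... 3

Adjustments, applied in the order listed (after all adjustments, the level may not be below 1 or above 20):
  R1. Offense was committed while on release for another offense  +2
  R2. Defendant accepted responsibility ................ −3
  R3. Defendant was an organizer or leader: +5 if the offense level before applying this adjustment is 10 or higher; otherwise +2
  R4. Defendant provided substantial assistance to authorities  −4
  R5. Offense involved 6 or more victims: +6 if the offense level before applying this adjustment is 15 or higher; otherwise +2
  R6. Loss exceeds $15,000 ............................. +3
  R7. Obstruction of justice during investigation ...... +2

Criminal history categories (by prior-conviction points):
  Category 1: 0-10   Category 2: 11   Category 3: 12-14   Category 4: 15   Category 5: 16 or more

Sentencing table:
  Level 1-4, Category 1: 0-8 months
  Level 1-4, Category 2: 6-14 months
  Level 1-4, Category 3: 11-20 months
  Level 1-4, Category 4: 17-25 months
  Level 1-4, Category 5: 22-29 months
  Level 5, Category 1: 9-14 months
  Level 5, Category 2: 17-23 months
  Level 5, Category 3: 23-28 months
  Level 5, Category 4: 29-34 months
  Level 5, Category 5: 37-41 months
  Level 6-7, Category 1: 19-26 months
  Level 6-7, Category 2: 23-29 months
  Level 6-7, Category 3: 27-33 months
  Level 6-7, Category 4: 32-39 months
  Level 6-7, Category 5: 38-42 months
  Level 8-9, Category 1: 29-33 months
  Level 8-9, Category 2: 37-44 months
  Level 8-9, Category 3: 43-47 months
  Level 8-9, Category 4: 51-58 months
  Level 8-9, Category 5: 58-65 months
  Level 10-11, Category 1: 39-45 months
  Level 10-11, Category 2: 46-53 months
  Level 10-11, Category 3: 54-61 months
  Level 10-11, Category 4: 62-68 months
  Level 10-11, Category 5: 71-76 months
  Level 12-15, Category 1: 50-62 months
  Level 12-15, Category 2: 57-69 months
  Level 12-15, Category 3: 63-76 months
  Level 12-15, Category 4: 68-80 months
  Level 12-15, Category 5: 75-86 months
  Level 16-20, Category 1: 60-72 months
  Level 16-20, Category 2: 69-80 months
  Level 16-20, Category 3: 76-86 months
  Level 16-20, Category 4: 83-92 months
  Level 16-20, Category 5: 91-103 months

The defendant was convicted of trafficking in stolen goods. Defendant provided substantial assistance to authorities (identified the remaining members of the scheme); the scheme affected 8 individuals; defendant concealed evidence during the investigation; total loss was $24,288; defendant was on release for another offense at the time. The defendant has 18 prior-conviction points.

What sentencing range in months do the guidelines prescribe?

91-103 months

Base offense level for trafficking in stolen goods: 12.
R1 applies: 12 + 2 = 14.
R2 does not apply.
R4 applies: 14 − 4 = 10.
R5 applies (level before this adjustment is 10 < 15, so +2): 10 + 2 = 12.
R6 applies: 12 + 3 = 15.
R7 applies: 15 + 2 = 17.
Final offense level: 17.
Criminal history: 18 prior points → Category 5 (16+).
Level 17 falls in the 16-20 band.
Grid: Level 16-20 × Category 5 = 91-103 months.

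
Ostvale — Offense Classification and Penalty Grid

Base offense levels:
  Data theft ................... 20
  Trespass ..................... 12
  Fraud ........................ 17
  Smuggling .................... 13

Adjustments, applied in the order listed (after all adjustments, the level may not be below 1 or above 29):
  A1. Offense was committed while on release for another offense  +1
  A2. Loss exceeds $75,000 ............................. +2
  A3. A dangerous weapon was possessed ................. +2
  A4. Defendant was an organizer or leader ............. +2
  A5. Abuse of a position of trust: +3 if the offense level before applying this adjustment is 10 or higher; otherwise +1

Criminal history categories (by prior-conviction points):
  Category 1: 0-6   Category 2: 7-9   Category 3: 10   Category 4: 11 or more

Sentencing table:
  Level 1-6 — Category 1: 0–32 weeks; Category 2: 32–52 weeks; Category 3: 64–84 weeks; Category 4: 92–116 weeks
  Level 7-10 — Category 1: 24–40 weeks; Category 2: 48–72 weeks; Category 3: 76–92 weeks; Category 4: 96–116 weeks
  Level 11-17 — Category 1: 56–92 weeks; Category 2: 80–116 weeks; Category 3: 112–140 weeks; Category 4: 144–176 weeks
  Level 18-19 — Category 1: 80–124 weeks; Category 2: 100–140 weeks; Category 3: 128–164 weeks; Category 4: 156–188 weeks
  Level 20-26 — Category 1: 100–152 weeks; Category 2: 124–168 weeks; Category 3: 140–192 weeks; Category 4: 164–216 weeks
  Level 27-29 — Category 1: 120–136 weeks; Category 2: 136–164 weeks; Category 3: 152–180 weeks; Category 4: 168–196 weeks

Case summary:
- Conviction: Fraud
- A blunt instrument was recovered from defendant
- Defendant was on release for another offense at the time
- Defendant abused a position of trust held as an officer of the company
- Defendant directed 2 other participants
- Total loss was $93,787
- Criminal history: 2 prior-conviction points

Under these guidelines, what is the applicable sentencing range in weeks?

Base offense level for fraud: 17.
A1 applies: 17 + 1 = 18.
A2 applies: 18 + 2 = 20.
A3 applies: 20 + 2 = 22.
A4 applies: 22 + 2 = 24.
A5 applies (level before this adjustment is 24 ≥ 10, so +3): 24 + 3 = 27.
Final offense level: 27.
Criminal history: 2 prior points → Category 1 (0-6).
Level 27 falls in the 27-29 band.
Grid: Level 27-29 × Category 1 = 120-136 weeks.

120-136 weeks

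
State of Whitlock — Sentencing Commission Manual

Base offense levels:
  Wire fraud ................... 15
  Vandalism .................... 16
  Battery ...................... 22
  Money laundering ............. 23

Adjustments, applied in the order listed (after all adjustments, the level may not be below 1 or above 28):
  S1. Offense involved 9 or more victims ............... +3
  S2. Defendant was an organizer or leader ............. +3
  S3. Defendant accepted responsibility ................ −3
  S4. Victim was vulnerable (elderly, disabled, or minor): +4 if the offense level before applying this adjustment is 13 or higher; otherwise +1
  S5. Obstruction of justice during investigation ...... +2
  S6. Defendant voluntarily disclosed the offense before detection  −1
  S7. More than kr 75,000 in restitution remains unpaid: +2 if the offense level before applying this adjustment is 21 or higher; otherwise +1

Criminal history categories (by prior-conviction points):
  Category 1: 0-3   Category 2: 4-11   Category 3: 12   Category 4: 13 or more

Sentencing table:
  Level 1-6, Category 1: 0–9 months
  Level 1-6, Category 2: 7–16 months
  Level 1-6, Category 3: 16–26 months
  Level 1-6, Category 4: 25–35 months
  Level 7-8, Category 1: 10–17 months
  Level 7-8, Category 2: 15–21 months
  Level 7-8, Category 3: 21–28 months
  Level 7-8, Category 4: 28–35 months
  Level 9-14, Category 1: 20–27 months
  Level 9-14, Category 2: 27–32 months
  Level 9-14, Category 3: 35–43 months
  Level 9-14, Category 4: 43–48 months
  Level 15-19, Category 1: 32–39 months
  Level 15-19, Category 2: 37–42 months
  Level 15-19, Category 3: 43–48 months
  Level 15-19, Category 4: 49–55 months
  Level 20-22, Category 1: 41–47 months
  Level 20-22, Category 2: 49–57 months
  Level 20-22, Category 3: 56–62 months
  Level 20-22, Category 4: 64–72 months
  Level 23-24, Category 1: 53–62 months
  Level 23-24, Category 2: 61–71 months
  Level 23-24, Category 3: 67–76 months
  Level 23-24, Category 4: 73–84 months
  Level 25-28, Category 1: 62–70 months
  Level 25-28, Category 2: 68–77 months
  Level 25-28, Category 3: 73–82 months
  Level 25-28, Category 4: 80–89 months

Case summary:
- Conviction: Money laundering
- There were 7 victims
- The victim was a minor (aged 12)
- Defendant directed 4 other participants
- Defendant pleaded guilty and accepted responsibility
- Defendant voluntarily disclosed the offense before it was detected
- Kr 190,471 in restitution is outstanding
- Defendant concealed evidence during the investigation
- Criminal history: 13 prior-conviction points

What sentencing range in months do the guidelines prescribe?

80-89 months

Base offense level for money laundering: 23.
S2 applies: 23 + 3 = 26.
S3 applies: 26 − 3 = 23.
S4 applies (level before this adjustment is 23 ≥ 13, so +4): 23 + 4 = 27.
S5 applies: 27 + 2 = 29.
S6 applies: 29 − 1 = 28.
S7 applies (level before this adjustment is 28 ≥ 21, so +2): 28 + 2 = 30.
Level 30 exceeds the maximum of 28; capped at 28.
Final offense level: 28.
Criminal history: 13 prior points → Category 4 (13+).
Level 28 falls in the 25-28 band.
Grid: Level 25-28 × Category 4 = 80-89 months.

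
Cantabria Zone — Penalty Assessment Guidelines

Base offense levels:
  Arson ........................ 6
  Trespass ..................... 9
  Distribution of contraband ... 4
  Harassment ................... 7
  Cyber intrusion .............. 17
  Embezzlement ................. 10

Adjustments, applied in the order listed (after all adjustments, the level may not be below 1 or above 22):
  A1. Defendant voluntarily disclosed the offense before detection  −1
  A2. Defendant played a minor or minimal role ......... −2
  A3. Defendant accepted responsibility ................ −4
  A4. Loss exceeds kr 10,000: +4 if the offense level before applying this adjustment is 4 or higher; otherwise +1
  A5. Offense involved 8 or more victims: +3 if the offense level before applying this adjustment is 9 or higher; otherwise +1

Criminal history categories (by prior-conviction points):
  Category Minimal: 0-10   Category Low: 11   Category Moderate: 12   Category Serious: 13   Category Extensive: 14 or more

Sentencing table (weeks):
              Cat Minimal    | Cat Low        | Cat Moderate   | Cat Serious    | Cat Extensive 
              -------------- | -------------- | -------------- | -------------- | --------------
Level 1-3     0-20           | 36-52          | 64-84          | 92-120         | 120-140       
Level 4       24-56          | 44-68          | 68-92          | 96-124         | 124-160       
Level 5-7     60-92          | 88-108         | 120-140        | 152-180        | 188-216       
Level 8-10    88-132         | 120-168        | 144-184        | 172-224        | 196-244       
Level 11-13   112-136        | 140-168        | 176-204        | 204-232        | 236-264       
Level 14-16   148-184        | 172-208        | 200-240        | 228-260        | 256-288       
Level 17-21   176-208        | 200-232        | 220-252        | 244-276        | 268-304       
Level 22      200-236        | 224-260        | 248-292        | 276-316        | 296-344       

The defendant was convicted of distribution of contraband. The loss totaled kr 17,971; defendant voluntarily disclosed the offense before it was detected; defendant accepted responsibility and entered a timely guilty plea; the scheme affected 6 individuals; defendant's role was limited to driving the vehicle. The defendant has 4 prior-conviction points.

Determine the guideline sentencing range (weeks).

Base offense level for distribution of contraband: 4.
A1 applies: 4 − 1 = 3.
A2 applies: 3 − 2 = 1.
A3 applies: 1 − 4 = -3.
A4 applies (level before this adjustment is -3 < 4, so +1): -3 + 1 = -2.
Level -2 is below the minimum of 1; floored at 1.
Final offense level: 1.
Criminal history: 4 prior points → Category Minimal (0-10).
Level 1 falls in the 1-3 band.
Grid: Level 1-3 × Category Minimal = 0-20 weeks.

0-20 weeks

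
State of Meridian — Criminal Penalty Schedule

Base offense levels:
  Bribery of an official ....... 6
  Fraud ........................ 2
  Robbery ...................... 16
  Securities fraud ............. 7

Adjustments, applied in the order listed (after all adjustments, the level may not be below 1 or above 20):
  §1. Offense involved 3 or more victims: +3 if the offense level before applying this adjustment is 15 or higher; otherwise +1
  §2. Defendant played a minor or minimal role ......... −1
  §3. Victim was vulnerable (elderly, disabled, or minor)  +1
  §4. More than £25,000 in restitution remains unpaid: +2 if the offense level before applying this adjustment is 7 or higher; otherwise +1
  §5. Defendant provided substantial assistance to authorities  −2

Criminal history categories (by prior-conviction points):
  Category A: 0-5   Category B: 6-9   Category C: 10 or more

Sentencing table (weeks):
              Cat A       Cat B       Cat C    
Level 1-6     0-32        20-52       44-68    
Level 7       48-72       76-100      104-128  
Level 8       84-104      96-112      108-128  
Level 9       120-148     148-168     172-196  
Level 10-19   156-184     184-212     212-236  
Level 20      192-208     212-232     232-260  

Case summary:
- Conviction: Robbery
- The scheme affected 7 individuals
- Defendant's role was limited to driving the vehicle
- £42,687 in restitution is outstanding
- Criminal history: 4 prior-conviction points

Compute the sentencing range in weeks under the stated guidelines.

192-208 weeks

Base offense level for robbery: 16.
§1 applies (level before this adjustment is 16 ≥ 15, so +3): 16 + 3 = 19.
§2 applies: 19 − 1 = 18.
§4 applies (level before this adjustment is 18 ≥ 7, so +2): 18 + 2 = 20.
§5 does not apply.
Final offense level: 20.
Criminal history: 4 prior points → Category A (0-5).
Level 20 falls in the 20 band.
Grid: Level 20 × Category A = 192-208 weeks.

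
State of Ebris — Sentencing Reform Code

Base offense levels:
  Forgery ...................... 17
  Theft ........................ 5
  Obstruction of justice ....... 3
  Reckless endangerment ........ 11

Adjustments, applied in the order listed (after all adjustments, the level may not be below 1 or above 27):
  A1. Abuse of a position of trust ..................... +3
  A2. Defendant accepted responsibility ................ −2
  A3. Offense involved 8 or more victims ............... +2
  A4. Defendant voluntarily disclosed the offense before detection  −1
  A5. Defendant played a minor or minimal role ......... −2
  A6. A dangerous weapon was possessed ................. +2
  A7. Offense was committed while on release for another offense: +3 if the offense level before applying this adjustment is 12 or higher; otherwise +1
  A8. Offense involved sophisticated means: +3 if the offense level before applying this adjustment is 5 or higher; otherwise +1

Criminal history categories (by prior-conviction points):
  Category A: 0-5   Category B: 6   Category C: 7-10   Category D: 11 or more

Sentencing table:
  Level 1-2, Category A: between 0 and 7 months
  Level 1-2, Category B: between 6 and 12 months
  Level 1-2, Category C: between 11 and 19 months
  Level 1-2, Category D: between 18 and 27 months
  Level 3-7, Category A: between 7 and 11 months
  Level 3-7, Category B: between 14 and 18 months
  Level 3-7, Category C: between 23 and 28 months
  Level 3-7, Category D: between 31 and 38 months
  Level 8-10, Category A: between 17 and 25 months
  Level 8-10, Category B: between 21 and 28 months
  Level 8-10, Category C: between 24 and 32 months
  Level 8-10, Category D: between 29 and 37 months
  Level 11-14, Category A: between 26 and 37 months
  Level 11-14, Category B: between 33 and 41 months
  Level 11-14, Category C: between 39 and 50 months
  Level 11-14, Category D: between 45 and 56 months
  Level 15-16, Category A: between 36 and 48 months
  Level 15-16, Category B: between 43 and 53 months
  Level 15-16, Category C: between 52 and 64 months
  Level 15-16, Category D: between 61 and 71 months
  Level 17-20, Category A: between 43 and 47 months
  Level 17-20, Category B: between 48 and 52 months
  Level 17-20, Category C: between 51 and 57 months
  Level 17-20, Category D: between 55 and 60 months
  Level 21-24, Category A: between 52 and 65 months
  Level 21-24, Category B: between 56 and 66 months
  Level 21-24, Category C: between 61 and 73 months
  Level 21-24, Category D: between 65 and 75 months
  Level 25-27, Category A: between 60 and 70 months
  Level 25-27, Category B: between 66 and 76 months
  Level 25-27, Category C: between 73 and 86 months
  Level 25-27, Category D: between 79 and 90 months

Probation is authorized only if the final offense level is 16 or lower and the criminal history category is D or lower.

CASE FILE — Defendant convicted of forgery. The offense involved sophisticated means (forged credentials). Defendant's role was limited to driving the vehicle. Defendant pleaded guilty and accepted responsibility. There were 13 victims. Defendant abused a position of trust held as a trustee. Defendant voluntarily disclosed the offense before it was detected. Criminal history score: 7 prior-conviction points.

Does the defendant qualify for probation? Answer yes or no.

Base offense level for forgery: 17.
A1 applies: 17 + 3 = 20.
A2 applies: 20 − 2 = 18.
A3 applies: 18 + 2 = 20.
A4 applies: 20 − 1 = 19.
A5 applies: 19 − 2 = 17.
A6 does not apply.
A7 does not apply.
A8 applies (level before this adjustment is 17 ≥ 5, so +3): 17 + 3 = 20.
Final offense level: 20.
Criminal history: 7 prior points → Category C (7-10).
Level 20 falls in the 17-20 band.
Grid: Level 17-20 × Category C = 51-57 months.
Probation check: level 20 > 16 and category C ≤ D → not eligible.

No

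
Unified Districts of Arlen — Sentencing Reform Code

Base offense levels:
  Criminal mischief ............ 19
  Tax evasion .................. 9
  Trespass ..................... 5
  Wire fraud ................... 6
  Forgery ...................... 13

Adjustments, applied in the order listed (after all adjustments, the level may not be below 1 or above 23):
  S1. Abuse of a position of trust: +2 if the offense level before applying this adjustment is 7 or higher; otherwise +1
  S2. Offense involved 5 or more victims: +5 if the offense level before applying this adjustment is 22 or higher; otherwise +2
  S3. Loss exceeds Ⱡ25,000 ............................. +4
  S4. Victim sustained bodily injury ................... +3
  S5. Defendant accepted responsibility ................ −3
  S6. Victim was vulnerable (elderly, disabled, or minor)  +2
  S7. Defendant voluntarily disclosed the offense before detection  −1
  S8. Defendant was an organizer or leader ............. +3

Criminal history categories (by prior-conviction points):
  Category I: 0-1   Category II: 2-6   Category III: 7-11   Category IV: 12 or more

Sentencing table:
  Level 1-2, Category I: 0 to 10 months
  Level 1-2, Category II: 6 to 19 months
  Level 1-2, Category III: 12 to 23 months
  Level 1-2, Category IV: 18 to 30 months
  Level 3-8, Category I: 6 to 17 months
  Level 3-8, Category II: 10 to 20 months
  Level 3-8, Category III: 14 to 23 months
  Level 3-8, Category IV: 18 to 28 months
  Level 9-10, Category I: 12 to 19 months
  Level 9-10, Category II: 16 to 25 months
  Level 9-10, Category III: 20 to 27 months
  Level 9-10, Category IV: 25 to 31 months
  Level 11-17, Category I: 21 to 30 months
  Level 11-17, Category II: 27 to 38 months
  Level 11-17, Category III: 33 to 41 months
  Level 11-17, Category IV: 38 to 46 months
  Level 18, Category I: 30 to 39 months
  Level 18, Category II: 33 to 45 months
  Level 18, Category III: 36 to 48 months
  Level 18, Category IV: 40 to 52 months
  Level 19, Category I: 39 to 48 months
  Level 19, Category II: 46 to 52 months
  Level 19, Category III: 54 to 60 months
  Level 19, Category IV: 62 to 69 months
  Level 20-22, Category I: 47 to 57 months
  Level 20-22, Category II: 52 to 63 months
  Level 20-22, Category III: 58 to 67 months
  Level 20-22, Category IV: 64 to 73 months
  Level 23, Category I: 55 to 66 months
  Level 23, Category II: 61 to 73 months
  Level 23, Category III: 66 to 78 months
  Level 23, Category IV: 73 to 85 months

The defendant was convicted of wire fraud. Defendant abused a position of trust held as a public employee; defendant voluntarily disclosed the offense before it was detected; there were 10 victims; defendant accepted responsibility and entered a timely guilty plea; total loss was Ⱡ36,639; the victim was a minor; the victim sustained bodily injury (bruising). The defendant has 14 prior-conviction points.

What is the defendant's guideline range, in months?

Base offense level for wire fraud: 6.
S1 applies (level before this adjustment is 6 < 7, so +1): 6 + 1 = 7.
S2 applies (level before this adjustment is 7 < 22, so +2): 7 + 2 = 9.
S3 applies: 9 + 4 = 13.
S4 applies: 13 + 3 = 16.
S5 applies: 16 − 3 = 13.
S6 applies: 13 + 2 = 15.
S7 applies: 15 − 1 = 14.
Final offense level: 14.
Criminal history: 14 prior points → Category IV (12+).
Level 14 falls in the 11-17 band.
Grid: Level 11-17 × Category IV = 38-46 months.

38-46 months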